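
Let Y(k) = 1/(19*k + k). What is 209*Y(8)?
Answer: 209/160 ≈ 1.3062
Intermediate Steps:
Y(k) = 1/(20*k)
209*Y(8) = 209*((1/20)/8) = 209*((1/20)*(⅛)) = 209*(1/160) = 209/160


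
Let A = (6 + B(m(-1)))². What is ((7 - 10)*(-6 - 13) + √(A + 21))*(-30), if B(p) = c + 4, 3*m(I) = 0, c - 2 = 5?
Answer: -1710 - 30*√310 ≈ -2238.2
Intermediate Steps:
c = 7 (c = 2 + 5 = 7)
m(I) = 0 (m(I) = (⅓)*0 = 0)
B(p) = 11 (B(p) = 7 + 4 = 11)
A = 289 (A = (6 + 11)² = 17² = 289)
((7 - 10)*(-6 - 13) + √(A + 21))*(-30) = ((7 - 10)*(-6 - 13) + √(289 + 21))*(-30) = (-3*(-19) + √310)*(-30) = (57 + √310)*(-30) = -1710 - 30*√310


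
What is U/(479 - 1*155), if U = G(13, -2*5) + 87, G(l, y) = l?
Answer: 25/81 ≈ 0.30864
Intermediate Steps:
U = 100 (U = 13 + 87 = 100)
U/(479 - 1*155) = 100/(479 - 1*155) = 100/(479 - 155) = 100/324 = 100*(1/324) = 25/81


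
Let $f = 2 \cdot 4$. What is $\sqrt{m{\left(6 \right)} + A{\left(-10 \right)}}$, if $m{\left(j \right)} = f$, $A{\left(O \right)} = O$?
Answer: $i \sqrt{2} \approx 1.4142 i$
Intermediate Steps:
$f = 8$
$m{\left(j \right)} = 8$
$\sqrt{m{\left(6 \right)} + A{\left(-10 \right)}} = \sqrt{8 - 10} = \sqrt{-2} = i \sqrt{2}$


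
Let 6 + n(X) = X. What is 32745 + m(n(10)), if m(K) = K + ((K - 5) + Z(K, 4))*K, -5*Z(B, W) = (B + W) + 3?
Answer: 163681/5 ≈ 32736.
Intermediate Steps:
Z(B, W) = -3/5 - B/5 - W/5 (Z(B, W) = -((B + W) + 3)/5 = -(3 + B + W)/5 = -3/5 - B/5 - W/5)
n(X) = -6 + X
m(K) = K + K*(-32/5 + 4*K/5) (m(K) = K + ((K - 5) + (-3/5 - K/5 - 1/5*4))*K = K + ((-5 + K) + (-3/5 - K/5 - 4/5))*K = K + ((-5 + K) + (-7/5 - K/5))*K = K + (-32/5 + 4*K/5)*K = K + K*(-32/5 + 4*K/5))
32745 + m(n(10)) = 32745 + (-6 + 10)*(-27 + 4*(-6 + 10))/5 = 32745 + (1/5)*4*(-27 + 4*4) = 32745 + (1/5)*4*(-27 + 16) = 32745 + (1/5)*4*(-11) = 32745 - 44/5 = 163681/5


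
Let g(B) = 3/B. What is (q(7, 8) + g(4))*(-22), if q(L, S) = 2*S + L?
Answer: -1045/2 ≈ -522.50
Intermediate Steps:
q(L, S) = L + 2*S
(q(7, 8) + g(4))*(-22) = ((7 + 2*8) + 3/4)*(-22) = ((7 + 16) + 3*(¼))*(-22) = (23 + ¾)*(-22) = (95/4)*(-22) = -1045/2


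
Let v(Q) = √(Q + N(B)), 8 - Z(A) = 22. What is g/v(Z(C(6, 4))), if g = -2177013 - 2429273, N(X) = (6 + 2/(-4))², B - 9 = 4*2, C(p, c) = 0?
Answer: -9212572*√65/65 ≈ -1.1427e+6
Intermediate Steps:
Z(A) = -14 (Z(A) = 8 - 1*22 = 8 - 22 = -14)
B = 17 (B = 9 + 4*2 = 9 + 8 = 17)
N(X) = 121/4 (N(X) = (6 + 2*(-¼))² = (6 - ½)² = (11/2)² = 121/4)
g = -4606286
v(Q) = √(121/4 + Q) (v(Q) = √(Q + 121/4) = √(121/4 + Q))
g/v(Z(C(6, 4))) = -4606286*2/√(121 + 4*(-14)) = -4606286*2/√(121 - 56) = -4606286*2*√65/65 = -9212572*√65/65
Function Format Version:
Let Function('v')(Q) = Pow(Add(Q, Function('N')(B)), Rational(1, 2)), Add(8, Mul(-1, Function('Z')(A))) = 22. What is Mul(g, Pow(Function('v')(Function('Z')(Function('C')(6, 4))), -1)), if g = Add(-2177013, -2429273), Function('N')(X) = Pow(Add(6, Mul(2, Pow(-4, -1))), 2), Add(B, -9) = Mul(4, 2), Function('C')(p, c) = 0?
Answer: Mul(Rational(-9212572, 65), Pow(65, Rational(1, 2))) ≈ -1.1427e+6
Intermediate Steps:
Function('Z')(A) = -14 (Function('Z')(A) = Add(8, Mul(-1, 22)) = Add(8, -22) = -14)
B = 17 (B = Add(9, Mul(4, 2)) = Add(9, 8) = 17)
Function('N')(X) = Rational(121, 4) (Function('N')(X) = Pow(Add(6, Mul(2, Rational(-1, 4))), 2) = Pow(Add(6, Rational(-1, 2)), 2) = Pow(Rational(11, 2), 2) = Rational(121, 4))
g = -4606286
Function('v')(Q) = Pow(Add(Rational(121, 4), Q), Rational(1, 2)) (Function('v')(Q) = Pow(Add(Q, Rational(121, 4)), Rational(1, 2)) = Pow(Add(Rational(121, 4), Q), Rational(1, 2)))
Mul(g, Pow(Function('v')(Function('Z')(Function('C')(6, 4))), -1)) = Mul(-4606286, Pow(Mul(Rational(1, 2), Pow(Add(121, Mul(4, -14)), Rational(1, 2))), -1)) = Mul(-4606286, Pow(Mul(Rational(1, 2), Pow(Add(121, -56), Rational(1, 2))), -1)) = Mul(-4606286, Pow(Mul(Rational(1, 2), Pow(65, Rational(1, 2))), -1)) = Mul(-4606286, Mul(Rational(2, 65), Pow(65, Rational(1, 2)))) = Mul(Rational(-9212572, 65), Pow(65, Rational(1, 2)))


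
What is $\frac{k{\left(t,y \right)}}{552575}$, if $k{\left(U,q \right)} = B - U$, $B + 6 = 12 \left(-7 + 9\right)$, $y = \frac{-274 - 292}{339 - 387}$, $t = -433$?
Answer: $\frac{451}{552575} \approx 0.00081618$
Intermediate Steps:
$y = \frac{283}{24}$ ($y = - \frac{566}{-48} = \left(-566\right) \left(- \frac{1}{48}\right) = \frac{283}{24} \approx 11.792$)
$B = 18$ ($B = -6 + 12 \left(-7 + 9\right) = -6 + 12 \cdot 2 = -6 + 24 = 18$)
$k{\left(U,q \right)} = 18 - U$
$\frac{k{\left(t,y \right)}}{552575} = \frac{18 - -433}{552575} = \left(18 + 433\right) \frac{1}{552575} = 451 \cdot \frac{1}{552575} = \frac{451}{552575}$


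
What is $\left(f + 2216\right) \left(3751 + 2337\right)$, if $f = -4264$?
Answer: $-12468224$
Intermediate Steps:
$\left(f + 2216\right) \left(3751 + 2337\right) = \left(-4264 + 2216\right) \left(3751 + 2337\right) = \left(-2048\right) 6088 = -12468224$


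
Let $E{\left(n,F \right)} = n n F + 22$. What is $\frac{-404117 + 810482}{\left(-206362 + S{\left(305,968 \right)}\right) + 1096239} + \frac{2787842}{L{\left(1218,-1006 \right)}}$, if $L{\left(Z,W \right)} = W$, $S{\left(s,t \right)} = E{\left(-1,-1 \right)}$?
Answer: $- \frac{1240243108463}{447618694} \approx -2770.8$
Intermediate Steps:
$E{\left(n,F \right)} = 22 + F n^{2}$ ($E{\left(n,F \right)} = n^{2} F + 22 = F n^{2} + 22 = 22 + F n^{2}$)
$S{\left(s,t \right)} = 21$ ($S{\left(s,t \right)} = 22 - \left(-1\right)^{2} = 22 - 1 = 21$)
$\frac{-404117 + 810482}{\left(-206362 + S{\left(305,968 \right)}\right) + 1096239} + \frac{2787842}{L{\left(1218,-1006 \right)}} = \frac{-404117 + 810482}{\left(-206362 + 21\right) + 1096239} + \frac{2787842}{-1006} = \frac{406365}{-206341 + 1096239} + 2787842 \left(- \frac{1}{1006}\right) = \frac{406365}{889898} - \frac{1393921}{503} = - \frac{1240243108463}{447618694}$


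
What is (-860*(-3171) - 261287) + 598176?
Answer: 3063949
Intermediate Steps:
(-860*(-3171) - 261287) + 598176 = (2727060 - 261287) + 598176 = 2465773 + 598176 = 3063949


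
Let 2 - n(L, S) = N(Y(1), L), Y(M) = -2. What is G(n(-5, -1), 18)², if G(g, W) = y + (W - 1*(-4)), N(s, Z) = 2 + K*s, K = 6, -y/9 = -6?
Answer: 5776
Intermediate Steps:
y = 54 (y = -9*(-6) = 54)
N(s, Z) = 2 + 6*s
n(L, S) = 12 (n(L, S) = 2 - (2 + 6*(-2)) = 2 - (2 - 12) = 2 - 1*(-10) = 2 + 10 = 12)
G(g, W) = 58 + W (G(g, W) = 54 + (W - 1*(-4)) = 54 + (W + 4) = 54 + (4 + W) = 58 + W)
G(n(-5, -1), 18)² = (58 + 18)² = 76² = 5776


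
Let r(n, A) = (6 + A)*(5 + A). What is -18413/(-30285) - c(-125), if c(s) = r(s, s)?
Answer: -432451387/30285 ≈ -14279.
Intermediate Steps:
r(n, A) = (5 + A)*(6 + A)
c(s) = 30 + s² + 11*s
-18413/(-30285) - c(-125) = -18413/(-30285) - (30 + (-125)² + 11*(-125)) = -18413*(-1/30285) - (30 + 15625 - 1375) = 18413/30285 - 1*14280 = 18413/30285 - 14280 = -432451387/30285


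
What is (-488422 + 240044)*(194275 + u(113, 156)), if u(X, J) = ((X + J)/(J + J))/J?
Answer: -90330809068157/1872 ≈ -4.8254e+10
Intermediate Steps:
u(X, J) = (J + X)/(2*J**2) (u(X, J) = ((J + X)/((2*J)))/J = ((J + X)*(1/(2*J)))/J = ((J + X)/(2*J))/J = (J + X)/(2*J**2))
(-488422 + 240044)*(194275 + u(113, 156)) = (-488422 + 240044)*(194275 + (1/2)*(156 + 113)/156**2) = -248378*(194275 + (1/2)*(1/24336)*269) = -248378*(194275 + 269/48672) = -248378*9455753069/48672 = -90330809068157/1872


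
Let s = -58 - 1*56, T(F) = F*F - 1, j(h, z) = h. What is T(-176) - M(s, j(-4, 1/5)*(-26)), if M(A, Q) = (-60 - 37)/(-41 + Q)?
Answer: 1951522/63 ≈ 30977.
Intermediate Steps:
T(F) = -1 + F² (T(F) = F² - 1 = -1 + F²)
s = -114 (s = -58 - 56 = -114)
M(A, Q) = -97/(-41 + Q)
T(-176) - M(s, j(-4, 1/5)*(-26)) = (-1 + (-176)²) - (-97)/(-41 - 4*(-26)) = (-1 + 30976) - (-97)/(-41 + 104) = 30975 - (-97)/63 = 30975 - 1*(-97/63) = 30975 + 97/63 = 1951522/63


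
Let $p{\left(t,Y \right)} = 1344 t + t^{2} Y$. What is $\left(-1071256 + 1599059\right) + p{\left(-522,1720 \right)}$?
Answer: $468498715$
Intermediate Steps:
$p{\left(t,Y \right)} = 1344 t + Y t^{2}$
$\left(-1071256 + 1599059\right) + p{\left(-522,1720 \right)} = \left(-1071256 + 1599059\right) - 522 \left(1344 + 1720 \left(-522\right)\right) = 527803 - 522 \left(1344 - 897840\right) = 527803 - -467970912 = 527803 + 467970912 = 468498715$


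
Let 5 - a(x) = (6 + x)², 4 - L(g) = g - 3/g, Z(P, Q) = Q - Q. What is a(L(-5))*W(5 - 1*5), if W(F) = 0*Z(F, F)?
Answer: 0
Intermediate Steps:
Z(P, Q) = 0
L(g) = 4 - g + 3/g (L(g) = 4 - (g - 3/g) = 4 + (-g + 3/g) = 4 - g + 3/g)
a(x) = 5 - (6 + x)²
W(F) = 0 (W(F) = 0*0 = 0)
a(L(-5))*W(5 - 1*5) = (5 - (6 + (4 - 1*(-5) + 3/(-5)))²)*0 = (5 - (6 + (4 + 5 + 3*(-⅕)))²)*0 = (5 - (6 + (4 + 5 - ⅗))²)*0 = (5 - (6 + 42/5)²)*0 = (5 - (72/5)²)*0 = (5 - 1*5184/25)*0 = (5 - 5184/25)*0 = -5059/25*0 = 0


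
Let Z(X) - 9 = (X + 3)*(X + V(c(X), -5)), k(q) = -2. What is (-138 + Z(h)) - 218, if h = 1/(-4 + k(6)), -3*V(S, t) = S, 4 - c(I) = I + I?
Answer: -37969/108 ≈ -351.56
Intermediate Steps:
c(I) = 4 - 2*I (c(I) = 4 - (I + I) = 4 - 2*I)
V(S, t) = -S/3
h = -⅙ (h = 1/(-4 - 2) = 1/(-6) = -⅙ ≈ -0.16667)
Z(X) = 9 + (3 + X)*(-4/3 + 5*X/3) (Z(X) = 9 + (X + 3)*(X - (4 - 2*X)/3) = 9 + (3 + X)*(X + (-4/3 + 2*X/3)) = 9 + (3 + X)*(-4/3 + 5*X/3))
(-138 + Z(h)) - 218 = (-138 + (5 + 5*(-⅙)²/3 + (11/3)*(-⅙))) - 218 = (-138 + (5 + (5/3)*(1/36) - 11/18)) - 218 = (-138 + (5 + 5/108 - 11/18)) - 218 = (-138 + 479/108) - 218 = -14425/108 - 218 = -37969/108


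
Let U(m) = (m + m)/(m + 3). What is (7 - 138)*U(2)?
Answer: -524/5 ≈ -104.80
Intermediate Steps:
U(m) = 2*m/(3 + m) (U(m) = (2*m)/(3 + m) = 2*m/(3 + m))
(7 - 138)*U(2) = (7 - 138)*(2*2/(3 + 2)) = -262*2/5 = -131*⅘ = -524/5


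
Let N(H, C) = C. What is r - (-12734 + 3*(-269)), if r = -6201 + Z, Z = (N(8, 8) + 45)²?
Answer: 10149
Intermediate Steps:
Z = 2809 (Z = (8 + 45)² = 53² = 2809)
r = -3392 (r = -6201 + 2809 = -3392)
r - (-12734 + 3*(-269)) = -3392 - (-12734 + 3*(-269)) = -3392 - (-12734 - 807) = -3392 - 1*(-13541) = -3392 + 13541 = 10149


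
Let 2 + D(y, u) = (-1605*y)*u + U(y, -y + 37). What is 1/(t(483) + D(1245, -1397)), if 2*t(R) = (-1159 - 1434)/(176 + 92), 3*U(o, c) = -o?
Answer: 536/1496254668095 ≈ 3.5823e-10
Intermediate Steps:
U(o, c) = -o/3 (U(o, c) = (-o)/3 = -o/3)
D(y, u) = -2 - y/3 - 1605*u*y (D(y, u) = -2 + ((-1605*y)*u - y/3) = -2 + (-1605*u*y - y/3) = -2 + (-y/3 - 1605*u*y) = -2 - y/3 - 1605*u*y)
t(R) = -2593/536 (t(R) = ((-1159 - 1434)/(176 + 92))/2 = (-2593/268)/2 = (-2593*1/268)/2 = (1/2)*(-2593/268) = -2593/536)
1/(t(483) + D(1245, -1397)) = 1/(-2593/536 + (-2 - 1/3*1245 - 1605*(-1397)*1245)) = 1/(-2593/536 + (-2 - 415 + 2791520325)) = 1/(-2593/536 + 2791519908) = 1/(1496254668095/536) = 536/1496254668095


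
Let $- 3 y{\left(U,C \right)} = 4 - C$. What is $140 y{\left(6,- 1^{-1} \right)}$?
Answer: $- \frac{700}{3} \approx -233.33$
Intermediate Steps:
$y{\left(U,C \right)} = - \frac{4}{3} + \frac{C}{3}$ ($y{\left(U,C \right)} = - \frac{4 - C}{3} = - \frac{4}{3} + \frac{C}{3}$)
$140 y{\left(6,- 1^{-1} \right)} = 140 \left(- \frac{4}{3} + \frac{\left(-1\right) 1^{-1}}{3}\right) = 140 \left(- \frac{4}{3} + \frac{\left(-1\right) 1}{3}\right) = 140 \left(- \frac{4}{3} + \frac{1}{3} \left(-1\right)\right) = 140 \left(- \frac{4}{3} - \frac{1}{3}\right) = 140 \left(- \frac{5}{3}\right) = - \frac{700}{3}$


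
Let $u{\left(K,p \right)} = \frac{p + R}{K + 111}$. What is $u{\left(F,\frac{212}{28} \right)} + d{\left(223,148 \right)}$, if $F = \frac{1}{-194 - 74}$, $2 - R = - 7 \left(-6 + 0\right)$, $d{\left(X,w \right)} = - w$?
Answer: $- \frac{30878728}{208229} \approx -148.29$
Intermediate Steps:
$R = -40$ ($R = 2 - - 7 \left(-6 + 0\right) = 2 - \left(-7\right) \left(-6\right) = 2 - 42 = -40$)
$F = - \frac{1}{268}$ ($F = \frac{1}{-268} = - \frac{1}{268} \approx -0.0037313$)
$u{\left(K,p \right)} = \frac{-40 + p}{111 + K}$ ($u{\left(K,p \right)} = \frac{p - 40}{K + 111} = \frac{-40 + p}{111 + K}$)
$u{\left(F,\frac{212}{28} \right)} + d{\left(223,148 \right)} = \frac{-40 + \frac{212}{28}}{111 - \frac{1}{268}} - 148 = \frac{-40 + 212 \cdot \frac{1}{28}}{\frac{29747}{268}} - 148 = \frac{268 \left(-40 + \frac{53}{7}\right)}{29747} - 148 = \frac{268}{29747} \left(- \frac{227}{7}\right) - 148 = - \frac{60836}{208229} - 148 = - \frac{30878728}{208229}$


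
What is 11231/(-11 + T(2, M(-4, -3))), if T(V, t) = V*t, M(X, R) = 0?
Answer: -1021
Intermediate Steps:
11231/(-11 + T(2, M(-4, -3))) = 11231/(-11 + 2*0) = 11231/(-11 + 0) = 11231/(-11) = -1/11*11231 = -1021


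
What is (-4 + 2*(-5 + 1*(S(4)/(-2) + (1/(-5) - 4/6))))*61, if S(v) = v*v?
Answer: -29036/15 ≈ -1935.7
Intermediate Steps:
S(v) = v²
(-4 + 2*(-5 + 1*(S(4)/(-2) + (1/(-5) - 4/6))))*61 = (-4 + 2*(-5 + 1*(4²/(-2) + (1/(-5) - 4/6))))*61 = (-4 + 2*(-5 + 1*(16*(-½) + (1*(-⅕) - 4*⅙))))*61 = (-4 + 2*(-5 + 1*(-8 + (-⅕ - ⅔))))*61 = (-4 + 2*(-5 + 1*(-8 - 13/15)))*61 = (-4 + 2*(-5 + 1*(-133/15)))*61 = (-4 + 2*(-5 - 133/15))*61 = (-4 + 2*(-208/15))*61 = (-4 - 416/15)*61 = -476/15*61 = -29036/15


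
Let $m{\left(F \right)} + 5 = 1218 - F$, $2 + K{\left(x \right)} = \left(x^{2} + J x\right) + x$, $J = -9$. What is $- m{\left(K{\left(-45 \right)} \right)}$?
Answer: $1170$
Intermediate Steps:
$K{\left(x \right)} = -2 + x^{2} - 8 x$ ($K{\left(x \right)} = -2 + \left(\left(x^{2} - 9 x\right) + x\right) = -2 + \left(x^{2} - 8 x\right) = -2 + x^{2} - 8 x$)
$m{\left(F \right)} = 1213 - F$ ($m{\left(F \right)} = -5 - \left(-1218 + F\right) = 1213 - F$)
$- m{\left(K{\left(-45 \right)} \right)} = - (1213 - \left(-2 + \left(-45\right)^{2} - -360\right)) = - (1213 - \left(-2 + 2025 + 360\right)) = - (1213 - 2383) = \left(-1\right) \left(-1170\right) = 1170$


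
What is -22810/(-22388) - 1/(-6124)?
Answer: 34927707/34276028 ≈ 1.0190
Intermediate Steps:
-22810/(-22388) - 1/(-6124) = -22810*(-1/22388) - 1*(-1/6124) = 11405/11194 + 1/6124 = 34927707/34276028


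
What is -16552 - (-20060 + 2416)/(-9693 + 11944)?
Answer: -37240908/2251 ≈ -16544.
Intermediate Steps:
-16552 - (-20060 + 2416)/(-9693 + 11944) = -16552 - (-17644)/2251 = -16552 - 1*(-17644/2251) = -16552 + 17644/2251 = -37240908/2251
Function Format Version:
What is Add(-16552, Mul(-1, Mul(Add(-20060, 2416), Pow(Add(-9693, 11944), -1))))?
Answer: Rational(-37240908, 2251) ≈ -16544.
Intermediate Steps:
Add(-16552, Mul(-1, Mul(Add(-20060, 2416), Pow(Add(-9693, 11944), -1)))) = Add(-16552, Mul(-1, Mul(-17644, Pow(2251, -1)))) = Add(-16552, Mul(-1, Mul(-17644, Rational(1, 2251)))) = Add(-16552, Mul(-1, Rational(-17644, 2251))) = Add(-16552, Rational(17644, 2251)) = Rational(-37240908, 2251)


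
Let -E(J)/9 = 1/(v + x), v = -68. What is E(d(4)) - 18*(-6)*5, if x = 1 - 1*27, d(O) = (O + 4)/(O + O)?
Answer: 50769/94 ≈ 540.10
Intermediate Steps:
d(O) = (4 + O)/(2*O) (d(O) = (4 + O)/((2*O)) = (4 + O)*(1/(2*O)) = (4 + O)/(2*O))
x = -26 (x = 1 - 27 = -26)
E(J) = 9/94 (E(J) = -9/(-68 - 26) = -9/(-94) = -9*(-1/94) = 9/94)
E(d(4)) - 18*(-6)*5 = 9/94 - 18*(-6)*5 = 9/94 - (-108)*5 = 9/94 - 1*(-540) = 9/94 + 540 = 50769/94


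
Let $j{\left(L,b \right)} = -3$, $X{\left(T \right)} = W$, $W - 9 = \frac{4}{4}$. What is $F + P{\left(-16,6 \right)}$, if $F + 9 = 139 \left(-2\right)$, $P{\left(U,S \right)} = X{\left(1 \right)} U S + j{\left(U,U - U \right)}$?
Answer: $-1250$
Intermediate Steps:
$W = 10$ ($W = 9 + \frac{4}{4} = 9 + 4 \cdot \frac{1}{4} = 9 + 1 = 10$)
$X{\left(T \right)} = 10$
$P{\left(U,S \right)} = -3 + 10 S U$ ($P{\left(U,S \right)} = 10 U S - 3 = 10 S U - 3 = -3 + 10 S U$)
$F = -287$ ($F = -9 + 139 \left(-2\right) = -9 - 278 = -287$)
$F + P{\left(-16,6 \right)} = -287 + \left(-3 + 10 \cdot 6 \left(-16\right)\right) = -287 - 963 = -1250$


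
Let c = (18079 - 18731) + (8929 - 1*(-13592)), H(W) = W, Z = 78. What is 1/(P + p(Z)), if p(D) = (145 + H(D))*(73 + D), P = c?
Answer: 1/55542 ≈ 1.8004e-5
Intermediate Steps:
c = 21869 (c = -652 + (8929 + 13592) = -652 + 22521 = 21869)
P = 21869
p(D) = (73 + D)*(145 + D) (p(D) = (145 + D)*(73 + D) = (73 + D)*(145 + D))
1/(P + p(Z)) = 1/(21869 + (10585 + 78² + 218*78)) = 1/(21869 + (10585 + 6084 + 17004)) = 1/(21869 + 33673) = 1/55542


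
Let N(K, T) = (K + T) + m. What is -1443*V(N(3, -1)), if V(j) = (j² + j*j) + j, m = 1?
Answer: -30303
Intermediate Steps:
N(K, T) = 1 + K + T (N(K, T) = (K + T) + 1 = 1 + K + T)
V(j) = j + 2*j² (V(j) = (j² + j²) + j = 2*j² + j = j + 2*j²)
-1443*V(N(3, -1)) = -1443*(1 + 3 - 1)*(1 + 2*(1 + 3 - 1)) = -4329*(1 + 2*3) = -4329*(1 + 6) = -4329*7 = -1443*21 = -30303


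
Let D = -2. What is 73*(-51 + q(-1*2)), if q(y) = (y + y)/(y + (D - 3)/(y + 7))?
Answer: -10877/3 ≈ -3625.7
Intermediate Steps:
q(y) = 2*y/(y - 5/(7 + y)) (q(y) = (y + y)/(y + (-2 - 3)/(y + 7)) = (2*y)/(y - 5/(7 + y)) = 2*y/(y - 5/(7 + y)))
73*(-51 + q(-1*2)) = 73*(-51 + 2*(-1*2)*(7 - 1*2)/(-5 + (-1*2)² + 7*(-1*2))) = 73*(-51 + 2*(-2)*(7 - 2)/(-5 + (-2)² + 7*(-2))) = 73*(-51 + 2*(-2)*5/(-5 + 4 - 14)) = 73*(-51 + 2*(-2)*5/(-15)) = 73*(-51 + 2*(-2)*(-1/15)*5) = 73*(-51 + 4/3) = 73*(-149/3) = -10877/3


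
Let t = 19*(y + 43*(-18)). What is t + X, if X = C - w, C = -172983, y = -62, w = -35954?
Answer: -152913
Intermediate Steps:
X = -137029 (X = -172983 - 1*(-35954) = -172983 + 35954 = -137029)
t = -15884 (t = 19*(-62 + 43*(-18)) = 19*(-62 - 774) = 19*(-836) = -15884)
t + X = -15884 - 137029 = -152913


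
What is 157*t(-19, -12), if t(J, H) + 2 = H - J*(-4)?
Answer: -14130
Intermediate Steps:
t(J, H) = -2 + H + 4*J (t(J, H) = -2 + (H - J*(-4)) = -2 + (H - (-4)*J) = -2 + (H + 4*J) = -2 + H + 4*J)
157*t(-19, -12) = 157*(-2 - 12 + 4*(-19)) = 157*(-2 - 12 - 76) = 157*(-90) = -14130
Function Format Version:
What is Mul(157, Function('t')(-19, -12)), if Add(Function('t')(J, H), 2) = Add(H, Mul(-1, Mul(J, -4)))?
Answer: -14130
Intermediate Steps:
Function('t')(J, H) = Add(-2, H, Mul(4, J)) (Function('t')(J, H) = Add(-2, Add(H, Mul(-1, Mul(J, -4)))) = Add(-2, Add(H, Mul(-1, Mul(-4, J)))) = Add(-2, Add(H, Mul(4, J))) = Add(-2, H, Mul(4, J)))
Mul(157, Function('t')(-19, -12)) = Mul(157, Add(-2, -12, Mul(4, -19))) = Mul(157, Add(-2, -12, -76)) = Mul(157, -90) = -14130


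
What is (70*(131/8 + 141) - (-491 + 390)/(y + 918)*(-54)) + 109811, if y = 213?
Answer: 182200221/1508 ≈ 1.2082e+5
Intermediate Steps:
(70*(131/8 + 141) - (-491 + 390)/(y + 918)*(-54)) + 109811 = (70*(131/8 + 141) - (-491 + 390)/(213 + 918)*(-54)) + 109811 = (70*(131*(⅛) + 141) - (-101/1131)*(-54)) + 109811 = (70*(131/8 + 141) - (-101*1/1131)*(-54)) + 109811 = (70*(1259/8) - (-101)*(-54)/1131) + 109811 = (44065/4 - 1*1818/377) + 109811 = (44065/4 - 1818/377) + 109811 = 16605233/1508 + 109811 = 182200221/1508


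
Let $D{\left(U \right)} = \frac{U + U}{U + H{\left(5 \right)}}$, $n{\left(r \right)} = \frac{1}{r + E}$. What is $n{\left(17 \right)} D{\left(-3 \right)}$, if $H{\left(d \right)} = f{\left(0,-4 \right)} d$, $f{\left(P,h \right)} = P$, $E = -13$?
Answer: $\frac{1}{2} \approx 0.5$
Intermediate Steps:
$H{\left(d \right)} = 0$ ($H{\left(d \right)} = 0 d = 0$)
$n{\left(r \right)} = \frac{1}{-13 + r}$ ($n{\left(r \right)} = \frac{1}{r - 13} = \frac{1}{-13 + r}$)
$D{\left(U \right)} = 2$ ($D{\left(U \right)} = \frac{U + U}{U + 0} = \frac{2 U}{U} = 2$)
$n{\left(17 \right)} D{\left(-3 \right)} = \frac{1}{-13 + 17} \cdot 2 = \frac{1}{4} \cdot 2 = \frac{1}{2}$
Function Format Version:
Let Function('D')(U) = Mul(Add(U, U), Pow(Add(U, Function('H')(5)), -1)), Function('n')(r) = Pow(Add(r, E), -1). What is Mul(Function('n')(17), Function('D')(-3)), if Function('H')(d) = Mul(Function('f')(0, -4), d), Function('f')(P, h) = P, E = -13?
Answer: Rational(1, 2) ≈ 0.50000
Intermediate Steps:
Function('H')(d) = 0 (Function('H')(d) = Mul(0, d) = 0)
Function('n')(r) = Pow(Add(-13, r), -1) (Function('n')(r) = Pow(Add(r, -13), -1) = Pow(Add(-13, r), -1))
Function('D')(U) = 2 (Function('D')(U) = Mul(Add(U, U), Pow(Add(U, 0), -1)) = Mul(Mul(2, U), Pow(U, -1)) = 2)
Mul(Function('n')(17), Function('D')(-3)) = Mul(Pow(Add(-13, 17), -1), 2) = Mul(Pow(4, -1), 2) = Mul(Rational(1, 4), 2) = Rational(1, 2)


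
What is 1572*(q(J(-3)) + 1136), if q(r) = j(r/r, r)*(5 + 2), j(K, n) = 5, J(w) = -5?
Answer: 1840812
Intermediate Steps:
q(r) = 35 (q(r) = 5*(5 + 2) = 5*7 = 35)
1572*(q(J(-3)) + 1136) = 1572*(35 + 1136) = 1572*1171 = 1840812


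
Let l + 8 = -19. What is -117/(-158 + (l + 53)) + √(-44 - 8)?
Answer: 39/44 + 2*I*√13 ≈ 0.88636 + 7.2111*I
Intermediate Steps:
l = -27 (l = -8 - 19 = -27)
-117/(-158 + (l + 53)) + √(-44 - 8) = -117/(-158 + (-27 + 53)) + √(-44 - 8) = -117/(-158 + 26) + √(-52) = -117/(-132) + 2*I*√13 = -1/132*(-117) + 2*I*√13 = 39/44 + 2*I*√13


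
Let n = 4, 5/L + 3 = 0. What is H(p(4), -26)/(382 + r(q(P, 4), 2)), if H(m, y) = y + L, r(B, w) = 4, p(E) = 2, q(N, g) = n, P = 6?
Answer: -83/1158 ≈ -0.071675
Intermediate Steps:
L = -5/3 (L = 5/(-3 + 0) = 5/(-3) = 5*(-1/3) = -5/3 ≈ -1.6667)
q(N, g) = 4
H(m, y) = -5/3 + y (H(m, y) = y - 5/3 = -5/3 + y)
H(p(4), -26)/(382 + r(q(P, 4), 2)) = (-5/3 - 26)/(382 + 4) = -83/3/386 = -83/3*1/386 = -83/1158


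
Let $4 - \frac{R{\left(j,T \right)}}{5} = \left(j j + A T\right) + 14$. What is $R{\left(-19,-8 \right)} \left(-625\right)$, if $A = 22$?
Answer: $609375$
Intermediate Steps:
$R{\left(j,T \right)} = -50 - 110 T - 5 j^{2}$ ($R{\left(j,T \right)} = 20 - 5 \left(\left(j j + 22 T\right) + 14\right) = 20 - 5 \left(\left(j^{2} + 22 T\right) + 14\right) = 20 - 5 \left(14 + j^{2} + 22 T\right) = 20 - \left(70 + 5 j^{2} + 110 T\right) = -50 - 110 T - 5 j^{2}$)
$R{\left(-19,-8 \right)} \left(-625\right) = \left(-50 - -880 - 5 \left(-19\right)^{2}\right) \left(-625\right) = \left(-50 + 880 - 1805\right) \left(-625\right) = \left(-975\right) \left(-625\right) = 609375$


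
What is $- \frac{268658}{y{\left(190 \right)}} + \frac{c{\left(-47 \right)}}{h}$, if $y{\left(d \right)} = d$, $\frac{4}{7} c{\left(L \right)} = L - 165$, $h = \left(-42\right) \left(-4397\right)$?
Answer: $- \frac{3543872713}{2506290} \approx -1414.0$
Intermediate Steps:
$h = 184674$
$c{\left(L \right)} = - \frac{1155}{4} + \frac{7 L}{4}$ ($c{\left(L \right)} = \frac{7 \left(L - 165\right)}{4} = \frac{7 \left(-165 + L\right)}{4} = - \frac{1155}{4} + \frac{7 L}{4}$)
$- \frac{268658}{y{\left(190 \right)}} + \frac{c{\left(-47 \right)}}{h} = - \frac{268658}{190} + \frac{- \frac{1155}{4} + \frac{7}{4} \left(-47\right)}{184674} = \left(-268658\right) \frac{1}{190} + \left(- \frac{1155}{4} - \frac{329}{4}\right) \frac{1}{184674} = - \frac{134329}{95} - \frac{53}{26382} = - \frac{3543872713}{2506290}$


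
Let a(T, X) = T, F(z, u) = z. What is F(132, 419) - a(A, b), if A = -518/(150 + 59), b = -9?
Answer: 28106/209 ≈ 134.48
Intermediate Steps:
A = -518/209 ≈ -2.4785
F(132, 419) - a(A, b) = 132 - 1*(-518/209) = 132 + 518/209 = 28106/209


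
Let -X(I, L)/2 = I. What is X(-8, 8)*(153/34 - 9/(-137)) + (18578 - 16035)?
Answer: 358399/137 ≈ 2616.1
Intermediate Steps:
X(I, L) = -2*I
X(-8, 8)*(153/34 - 9/(-137)) + (18578 - 16035) = (-2*(-8))*(153/34 - 9/(-137)) + (18578 - 16035) = 16*(153*(1/34) - 9*(-1/137)) + 2543 = 16*(9/2 + 9/137) + 2543 = 16*(1251/274) + 2543 = 10008/137 + 2543 = 358399/137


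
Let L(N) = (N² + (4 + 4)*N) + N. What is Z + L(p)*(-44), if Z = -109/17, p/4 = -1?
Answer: 14851/17 ≈ 873.59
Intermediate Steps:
p = -4 (p = 4*(-1) = -4)
L(N) = N² + 9*N (L(N) = (N² + 8*N) + N = N² + 9*N)
Z = -109/17 (Z = -109*1/17 = -109/17 ≈ -6.4118)
Z + L(p)*(-44) = -109/17 - 4*(9 - 4)*(-44) = -109/17 - 4*5*(-44) = -109/17 - 20*(-44) = -109/17 + 880 = 14851/17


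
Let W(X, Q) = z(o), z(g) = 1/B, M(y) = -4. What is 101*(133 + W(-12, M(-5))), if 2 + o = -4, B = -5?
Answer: 67064/5 ≈ 13413.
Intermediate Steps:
o = -6 (o = -2 - 4 = -6)
z(g) = -1/5 (z(g) = 1/(-5) = -1/5)
W(X, Q) = -1/5
101*(133 + W(-12, M(-5))) = 101*(133 - 1/5) = 101*(664/5) = 67064/5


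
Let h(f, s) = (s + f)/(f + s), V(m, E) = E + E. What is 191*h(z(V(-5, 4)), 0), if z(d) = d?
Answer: 191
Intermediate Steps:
V(m, E) = 2*E
h(f, s) = 1 (h(f, s) = (f + s)/(f + s) = 1)
191*h(z(V(-5, 4)), 0) = 191*1 = 191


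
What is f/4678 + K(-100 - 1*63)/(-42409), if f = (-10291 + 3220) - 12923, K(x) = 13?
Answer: -423993180/99194651 ≈ -4.2744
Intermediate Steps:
f = -19994 (f = -7071 - 12923 = -19994)
f/4678 + K(-100 - 1*63)/(-42409) = -19994/4678 + 13/(-42409) = -19994*1/4678 + 13*(-1/42409) = -9997/2339 - 13/42409 = -423993180/99194651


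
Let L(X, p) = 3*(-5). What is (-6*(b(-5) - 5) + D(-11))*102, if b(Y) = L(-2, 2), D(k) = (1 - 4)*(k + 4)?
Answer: 14382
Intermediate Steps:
D(k) = -12 - 3*k (D(k) = -3*(4 + k) = -12 - 3*k)
L(X, p) = -15
b(Y) = -15
(-6*(b(-5) - 5) + D(-11))*102 = (-6*(-15 - 5) + (-12 - 3*(-11)))*102 = (-6*(-20) + (-12 + 33))*102 = (120 + 21)*102 = 141*102 = 14382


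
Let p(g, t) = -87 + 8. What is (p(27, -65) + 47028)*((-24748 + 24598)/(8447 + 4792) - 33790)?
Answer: -7000815158680/4413 ≈ -1.5864e+9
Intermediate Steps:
p(g, t) = -79
(p(27, -65) + 47028)*((-24748 + 24598)/(8447 + 4792) - 33790) = (-79 + 47028)*((-24748 + 24598)/(8447 + 4792) - 33790) = 46949*(-150/13239 - 33790) = 46949*(-150*1/13239 - 33790) = 46949*(-50/4413 - 33790) = 46949*(-149115320/4413) = -7000815158680/4413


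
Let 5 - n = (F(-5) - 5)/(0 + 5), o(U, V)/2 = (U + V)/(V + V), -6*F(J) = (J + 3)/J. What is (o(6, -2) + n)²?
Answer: 90601/5625 ≈ 16.107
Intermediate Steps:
F(J) = -(3 + J)/(6*J) (F(J) = -(J + 3)/(6*J) = -(3 + J)/(6*J))
o(U, V) = (U + V)/V (o(U, V) = 2*((U + V)/(V + V)) = 2*((U + V)/((2*V))) = 2*((U + V)*(1/(2*V))) = 2*((U + V)/(2*V)) = (U + V)/V)
n = 451/75 (n = 5 - ((⅙)*(-3 - 1*(-5))/(-5) - 5)/(0 + 5) = 5 - ((⅙)*(-⅕)*(-3 + 5) - 5)/5 = 5 - ((⅙)*(-⅕)*2 - 5)/5 = 5 - (-1/15 - 5)/5 = 5 - (-76)/(15*5) = 5 - 1*(-76/75) = 5 + 76/75 = 451/75 ≈ 6.0133)
(o(6, -2) + n)² = ((6 - 2)/(-2) + 451/75)² = (-½*4 + 451/75)² = (-2 + 451/75)² = (301/75)² = 90601/5625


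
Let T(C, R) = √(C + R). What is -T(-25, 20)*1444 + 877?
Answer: 877 - 1444*I*√5 ≈ 877.0 - 3228.9*I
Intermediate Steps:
-T(-25, 20)*1444 + 877 = -√(-25 + 20)*1444 + 877 = -√(-5)*1444 + 877 = -I*√5*1444 + 877 = -1444*I*√5 + 877 = 877 - 1444*I*√5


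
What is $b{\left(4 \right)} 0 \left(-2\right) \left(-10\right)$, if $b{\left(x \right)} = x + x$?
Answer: $0$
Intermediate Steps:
$b{\left(x \right)} = 2 x$
$b{\left(4 \right)} 0 \left(-2\right) \left(-10\right) = 2 \cdot 4 \cdot 0 \left(-2\right) \left(-10\right) = 8 \cdot 0 \left(-10\right) = 0 \left(-10\right) = 0$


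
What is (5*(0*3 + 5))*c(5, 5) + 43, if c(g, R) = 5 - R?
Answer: 43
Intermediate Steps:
(5*(0*3 + 5))*c(5, 5) + 43 = (5*(0*3 + 5))*(5 - 1*5) + 43 = (5*(0 + 5))*(5 - 5) + 43 = (5*5)*0 + 43 = 25*0 + 43 = 0 + 43 = 43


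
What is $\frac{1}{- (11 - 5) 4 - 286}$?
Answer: $- \frac{1}{310} \approx -0.0032258$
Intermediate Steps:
$\frac{1}{- (11 - 5) 4 - 286} = \frac{1}{\left(-1\right) 6 \cdot 4 - 286} = \frac{1}{\left(-6\right) 4 - 286} = \frac{1}{-24 - 286} = \frac{1}{-310} = - \frac{1}{310}$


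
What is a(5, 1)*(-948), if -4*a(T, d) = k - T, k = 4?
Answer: -237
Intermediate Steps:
a(T, d) = -1 + T/4 (a(T, d) = -(4 - T)/4 = -1 + T/4)
a(5, 1)*(-948) = (-1 + (¼)*5)*(-948) = (-1 + 5/4)*(-948) = (¼)*(-948) = -237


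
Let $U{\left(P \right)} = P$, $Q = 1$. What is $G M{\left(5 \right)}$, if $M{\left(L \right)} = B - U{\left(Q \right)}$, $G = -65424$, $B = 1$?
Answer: $0$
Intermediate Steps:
$M{\left(L \right)} = 0$ ($M{\left(L \right)} = 1 - 1 = 0$)
$G M{\left(5 \right)} = \left(-65424\right) 0 = 0$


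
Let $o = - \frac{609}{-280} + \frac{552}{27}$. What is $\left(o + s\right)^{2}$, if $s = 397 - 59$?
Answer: $\frac{16854011329}{129600} \approx 1.3005 \cdot 10^{5}$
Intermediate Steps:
$o = \frac{8143}{360}$ ($o = \left(-609\right) \left(- \frac{1}{280}\right) + 552 \cdot \frac{1}{27} = \frac{87}{40} + \frac{184}{9} = \frac{8143}{360} \approx 22.619$)
$s = 338$ ($s = 397 - 59 = 338$)
$\left(o + s\right)^{2} = \left(\frac{8143}{360} + 338\right)^{2} = \left(\frac{129823}{360}\right)^{2} = \frac{16854011329}{129600}$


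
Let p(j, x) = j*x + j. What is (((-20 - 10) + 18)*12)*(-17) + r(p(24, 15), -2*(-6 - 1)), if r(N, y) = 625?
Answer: 3073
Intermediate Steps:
p(j, x) = j + j*x
(((-20 - 10) + 18)*12)*(-17) + r(p(24, 15), -2*(-6 - 1)) = (((-20 - 10) + 18)*12)*(-17) + 625 = ((-30 + 18)*12)*(-17) + 625 = -12*12*(-17) + 625 = -144*(-17) + 625 = 2448 + 625 = 3073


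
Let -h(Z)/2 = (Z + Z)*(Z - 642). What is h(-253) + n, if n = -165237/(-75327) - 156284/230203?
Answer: -5235319818392899/5780167127 ≈ -9.0574e+5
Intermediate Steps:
h(Z) = -4*Z*(-642 + Z) (h(Z) = -2*(Z + Z)*(Z - 642) = -2*2*Z*(-642 + Z) = -4*Z*(-642 + Z))
n = 8755216081/5780167127 (n = -165237*(-1/75327) - 156284*1/230203 = 55079/25109 - 156284/230203 = 8755216081/5780167127 ≈ 1.5147)
h(-253) + n = 4*(-253)*(642 - 1*(-253)) + 8755216081/5780167127 = 4*(-253)*(642 + 253) + 8755216081/5780167127 = 4*(-253)*895 + 8755216081/5780167127 = -905740 + 8755216081/5780167127 = -5235319818392899/5780167127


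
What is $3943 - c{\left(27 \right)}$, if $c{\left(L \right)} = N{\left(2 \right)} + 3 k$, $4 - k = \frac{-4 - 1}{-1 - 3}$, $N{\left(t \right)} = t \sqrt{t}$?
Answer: $\frac{15739}{4} - 2 \sqrt{2} \approx 3931.9$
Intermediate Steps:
$N{\left(t \right)} = t^{\frac{3}{2}}$
$k = \frac{11}{4}$ ($k = 4 - \frac{-4 - 1}{-1 - 3} = 4 - - \frac{5}{-4} = 4 - \left(-5\right) \left(- \frac{1}{4}\right) = 4 - \frac{5}{4} = \frac{11}{4} \approx 2.75$)
$c{\left(L \right)} = \frac{33}{4} + 2 \sqrt{2}$ ($c{\left(L \right)} = 2^{\frac{3}{2}} + 3 \cdot \frac{11}{4} = 2 \sqrt{2} + \frac{33}{4} = \frac{33}{4} + 2 \sqrt{2}$)
$3943 - c{\left(27 \right)} = 3943 - \left(\frac{33}{4} + 2 \sqrt{2}\right) = \frac{15739}{4} - 2 \sqrt{2}$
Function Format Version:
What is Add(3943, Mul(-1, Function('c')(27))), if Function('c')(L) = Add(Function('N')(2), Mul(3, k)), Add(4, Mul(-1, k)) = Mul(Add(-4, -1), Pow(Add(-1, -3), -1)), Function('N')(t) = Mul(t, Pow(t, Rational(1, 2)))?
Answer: Add(Rational(15739, 4), Mul(-2, Pow(2, Rational(1, 2)))) ≈ 3931.9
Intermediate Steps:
Function('N')(t) = Pow(t, Rational(3, 2))
k = Rational(11, 4) (k = Add(4, Mul(-1, Mul(Add(-4, -1), Pow(Add(-1, -3), -1)))) = Add(4, Mul(-1, Mul(-5, Pow(-4, -1)))) = Add(4, Mul(-1, Mul(-5, Rational(-1, 4)))) = Add(4, Mul(-1, Rational(5, 4))) = Add(4, Rational(-5, 4)) = Rational(11, 4) ≈ 2.7500)
Function('c')(L) = Add(Rational(33, 4), Mul(2, Pow(2, Rational(1, 2)))) (Function('c')(L) = Add(Pow(2, Rational(3, 2)), Mul(3, Rational(11, 4))) = Add(Mul(2, Pow(2, Rational(1, 2))), Rational(33, 4)) = Add(Rational(33, 4), Mul(2, Pow(2, Rational(1, 2)))))
Add(3943, Mul(-1, Function('c')(27))) = Add(3943, Mul(-1, Add(Rational(33, 4), Mul(2, Pow(2, Rational(1, 2)))))) = Add(3943, Add(Rational(-33, 4), Mul(-2, Pow(2, Rational(1, 2))))) = Add(Rational(15739, 4), Mul(-2, Pow(2, Rational(1, 2))))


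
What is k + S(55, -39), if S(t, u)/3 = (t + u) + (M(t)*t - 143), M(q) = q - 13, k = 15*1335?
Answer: 26574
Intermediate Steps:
k = 20025
M(q) = -13 + q
S(t, u) = -429 + 3*t + 3*u + 3*t*(-13 + t) (S(t, u) = 3*((t + u) + ((-13 + t)*t - 143)) = 3*((t + u) + (t*(-13 + t) - 143)) = 3*((t + u) + (-143 + t*(-13 + t))) = 3*(-143 + t + u + t*(-13 + t)) = -429 + 3*t + 3*u + 3*t*(-13 + t))
k + S(55, -39) = 20025 + (-429 + 3*55 + 3*(-39) + 3*55*(-13 + 55)) = 20025 + (-429 + 165 - 117 + 3*55*42) = 20025 + (-429 + 165 - 117 + 6930) = 20025 + 6549 = 26574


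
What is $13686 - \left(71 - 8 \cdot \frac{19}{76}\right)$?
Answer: $13617$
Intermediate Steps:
$13686 - \left(71 - 8 \cdot \frac{19}{76}\right) = 13686 - \left(71 - 8 \cdot 19 \cdot \frac{1}{76}\right) = 13686 - \left(71 - 2\right) = 13686 - 69 = 13617$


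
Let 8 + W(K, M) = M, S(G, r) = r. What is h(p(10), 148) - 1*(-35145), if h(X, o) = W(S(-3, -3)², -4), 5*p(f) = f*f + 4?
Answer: 35133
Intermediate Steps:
W(K, M) = -8 + M
p(f) = ⅘ + f²/5 (p(f) = (f*f + 4)/5 = (f² + 4)/5 = (4 + f²)/5 = ⅘ + f²/5)
h(X, o) = -12 (h(X, o) = -8 - 4 = -12)
h(p(10), 148) - 1*(-35145) = -12 - 1*(-35145) = -12 + 35145 = 35133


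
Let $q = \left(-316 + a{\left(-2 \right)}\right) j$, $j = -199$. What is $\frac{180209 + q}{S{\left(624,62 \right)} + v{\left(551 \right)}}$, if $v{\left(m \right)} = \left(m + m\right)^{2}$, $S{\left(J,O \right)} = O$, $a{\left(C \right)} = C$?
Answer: $\frac{243491}{1214466} \approx 0.20049$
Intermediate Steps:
$v{\left(m \right)} = 4 m^{2}$ ($v{\left(m \right)} = \left(2 m\right)^{2} = 4 m^{2}$)
$q = 63282$ ($q = \left(-316 - 2\right) \left(-199\right) = \left(-318\right) \left(-199\right) = 63282$)
$\frac{180209 + q}{S{\left(624,62 \right)} + v{\left(551 \right)}} = \frac{180209 + 63282}{62 + 4 \cdot 551^{2}} = \frac{243491}{62 + 4 \cdot 303601} = \frac{243491}{62 + 1214404} = \frac{243491}{1214466}$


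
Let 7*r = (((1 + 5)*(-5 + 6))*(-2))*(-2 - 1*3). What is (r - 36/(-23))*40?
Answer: 65280/161 ≈ 405.47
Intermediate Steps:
r = 60/7 (r = ((((1 + 5)*(-5 + 6))*(-2))*(-2 - 1*3))/7 = (((6*1)*(-2))*(-2 - 3))/7 = ((6*(-2))*(-5))/7 = (-12*(-5))/7 = (1/7)*60 = 60/7 ≈ 8.5714)
(r - 36/(-23))*40 = (60/7 - 36/(-23))*40 = (60/7 - 36*(-1/23))*40 = (60/7 + 36/23)*40 = (1632/161)*40 = 65280/161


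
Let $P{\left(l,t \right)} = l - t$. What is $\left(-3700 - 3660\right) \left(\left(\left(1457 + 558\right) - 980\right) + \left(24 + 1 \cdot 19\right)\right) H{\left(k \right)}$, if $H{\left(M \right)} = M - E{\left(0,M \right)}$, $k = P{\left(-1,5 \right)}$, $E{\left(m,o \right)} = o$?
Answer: $0$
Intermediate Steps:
$k = -6$ ($k = -1 - 5 = -6$)
$H{\left(M \right)} = 0$ ($H{\left(M \right)} = M - M = 0$)
$\left(-3700 - 3660\right) \left(\left(\left(1457 + 558\right) - 980\right) + \left(24 + 1 \cdot 19\right)\right) H{\left(k \right)} = \left(-3700 - 3660\right) \left(\left(\left(1457 + 558\right) - 980\right) + \left(24 + 1 \cdot 19\right)\right) 0 = - 7360 \left(\left(2015 - 980\right) + \left(24 + 19\right)\right) 0 = - 7360 \left(1035 + 43\right) 0 = \left(-7360\right) 1078 \cdot 0 = \left(-7934080\right) 0 = 0$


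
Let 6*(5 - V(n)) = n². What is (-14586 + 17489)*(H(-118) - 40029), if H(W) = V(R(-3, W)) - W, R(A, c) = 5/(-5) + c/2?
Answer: -117588918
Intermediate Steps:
R(A, c) = -1 + c/2 (R(A, c) = 5*(-⅕) + c*(½) = -1 + c/2)
V(n) = 5 - n²/6
H(W) = 5 - W - (-1 + W/2)²/6 (H(W) = (5 - (-1 + W/2)²/6) - W = 5 - W - (-1 + W/2)²/6)
(-14586 + 17489)*(H(-118) - 40029) = (-14586 + 17489)*((29/6 - ⅚*(-118) - 1/24*(-118)²) - 40029) = 2903*((29/6 + 295/3 - 1/24*13924) - 40029) = 2903*((29/6 + 295/3 - 3481/6) - 40029) = 2903*(-477 - 40029) = 2903*(-40506) = -117588918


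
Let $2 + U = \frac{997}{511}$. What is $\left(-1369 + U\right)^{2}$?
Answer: $\frac{489417773056}{261121} \approx 1.8743 \cdot 10^{6}$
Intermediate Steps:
$U = - \frac{25}{511}$ ($U = -2 + \frac{997}{511} = - \frac{25}{511} \approx -0.048924$)
$\left(-1369 + U\right)^{2} = \left(-1369 - \frac{25}{511}\right)^{2} = \left(- \frac{699584}{511}\right)^{2} = \frac{489417773056}{261121}$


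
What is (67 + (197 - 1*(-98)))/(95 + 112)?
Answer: 362/207 ≈ 1.7488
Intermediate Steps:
(67 + (197 - 1*(-98)))/(95 + 112) = (67 + (197 + 98))/207 = (67 + 295)*(1/207) = 362*(1/207) = 362/207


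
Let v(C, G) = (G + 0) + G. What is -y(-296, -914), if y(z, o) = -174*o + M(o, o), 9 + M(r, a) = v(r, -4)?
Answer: -159019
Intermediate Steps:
v(C, G) = 2*G (v(C, G) = G + G = 2*G)
M(r, a) = -17 (M(r, a) = -9 + 2*(-4) = -9 - 8 = -17)
y(z, o) = -17 - 174*o (y(z, o) = -174*o - 17 = -17 - 174*o)
-y(-296, -914) = -(-17 - 174*(-914)) = -(-17 + 159036) = -1*159019 = -159019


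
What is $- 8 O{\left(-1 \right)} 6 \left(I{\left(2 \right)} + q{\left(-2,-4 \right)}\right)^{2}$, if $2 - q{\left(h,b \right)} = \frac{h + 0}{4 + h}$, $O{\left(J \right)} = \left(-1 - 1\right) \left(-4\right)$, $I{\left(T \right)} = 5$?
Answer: $-24576$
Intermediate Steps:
$O{\left(J \right)} = 8$ ($O{\left(J \right)} = \left(-2\right) \left(-4\right) = 8$)
$q{\left(h,b \right)} = 2 - \frac{h}{4 + h}$ ($q{\left(h,b \right)} = 2 - \frac{h + 0}{4 + h} = 2 - \frac{h}{4 + h}$)
$- 8 O{\left(-1 \right)} 6 \left(I{\left(2 \right)} + q{\left(-2,-4 \right)}\right)^{2} = - 8 \cdot 8 \cdot 6 \left(5 + \frac{8 - 2}{4 - 2}\right)^{2} = \left(-8\right) 48 \left(5 + \frac{1}{2} \cdot 6\right)^{2} = - 384 \left(5 + \frac{1}{2} \cdot 6\right)^{2} = - 384 \left(5 + 3\right)^{2} = - 384 \cdot 8^{2} = \left(-384\right) 64 = -24576$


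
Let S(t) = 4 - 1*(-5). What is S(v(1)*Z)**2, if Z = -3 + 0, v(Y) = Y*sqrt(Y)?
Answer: 81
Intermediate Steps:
v(Y) = Y**(3/2)
Z = -3
S(t) = 9 (S(t) = 4 + 5 = 9)
S(v(1)*Z)**2 = 9**2 = 81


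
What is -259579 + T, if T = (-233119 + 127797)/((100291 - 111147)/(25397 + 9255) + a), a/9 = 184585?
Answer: -3735741430816485/14391535981 ≈ -2.5958e+5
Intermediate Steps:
a = 1661265 (a = 9*184585 = 1661265)
T = -912404486/14391535981 (T = (-233119 + 127797)/((100291 - 111147)/(25397 + 9255) + 1661265) = -105322/(-10856/34652 + 1661265) = -105322/(-10856*1/34652 + 1661265) = -105322/(-2714/8663 + 1661265) = -105322/14391535981/8663 = -105322*8663/14391535981 = -912404486/14391535981 ≈ -0.063399)
-259579 + T = -259579 - 912404486/14391535981 = -3735741430816485/14391535981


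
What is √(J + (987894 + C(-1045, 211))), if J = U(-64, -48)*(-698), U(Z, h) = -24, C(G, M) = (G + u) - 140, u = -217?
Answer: 302*√11 ≈ 1001.6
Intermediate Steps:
C(G, M) = -357 + G (C(G, M) = (G - 217) - 140 = (-217 + G) - 140 = -357 + G)
J = 16752 (J = -24*(-698) = 16752)
√(J + (987894 + C(-1045, 211))) = √(16752 + (987894 + (-357 - 1045))) = √(16752 + (987894 - 1402)) = √(16752 + 986492) = √1003244 = 302*√11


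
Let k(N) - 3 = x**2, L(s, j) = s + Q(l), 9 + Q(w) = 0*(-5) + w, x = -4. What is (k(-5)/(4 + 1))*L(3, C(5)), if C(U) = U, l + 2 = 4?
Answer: -76/5 ≈ -15.200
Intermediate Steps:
l = 2 (l = -2 + 4 = 2)
Q(w) = -9 + w (Q(w) = -9 + (0*(-5) + w) = -9 + (0 + w) = -9 + w)
L(s, j) = -7 + s (L(s, j) = s + (-9 + 2) = s - 7 = -7 + s)
k(N) = 19 (k(N) = 3 + (-4)**2 = 3 + 16 = 19)
(k(-5)/(4 + 1))*L(3, C(5)) = (19/(4 + 1))*(-7 + 3) = (19/5)*(-4) = -76/5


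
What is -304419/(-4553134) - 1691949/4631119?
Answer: -273646517535/916787190302 ≈ -0.29848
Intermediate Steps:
-304419/(-4553134) - 1691949/4631119 = -304419*(-1/4553134) - 1691949*1/4631119 = 304419/4553134 - 73563/201353 = -273646517535/916787190302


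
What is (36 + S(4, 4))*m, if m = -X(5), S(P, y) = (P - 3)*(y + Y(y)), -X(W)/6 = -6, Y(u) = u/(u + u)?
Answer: -1458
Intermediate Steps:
Y(u) = 1/2 (Y(u) = u/((2*u)) = u*(1/(2*u)) = 1/2)
X(W) = 36 (X(W) = -6*(-6) = 36)
S(P, y) = (1/2 + y)*(-3 + P) (S(P, y) = (P - 3)*(y + 1/2) = (-3 + P)*(1/2 + y) = (1/2 + y)*(-3 + P))
m = -36 (m = -1*36 = -36)
(36 + S(4, 4))*m = (36 + (-3/2 + (1/2)*4 - 3*4 + 4*4))*(-36) = (36 + (-3/2 + 2 - 12 + 16))*(-36) = (36 + 9/2)*(-36) = (81/2)*(-36) = -1458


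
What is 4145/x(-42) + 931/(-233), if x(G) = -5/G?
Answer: 8111663/233 ≈ 34814.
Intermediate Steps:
4145/x(-42) + 931/(-233) = 4145/((-5/(-42))) + 931/(-233) = 4145/((-5*(-1/42))) + 931*(-1/233) = 4145/(5/42) - 931/233 = 4145*(42/5) - 931/233 = 34818 - 931/233 = 8111663/233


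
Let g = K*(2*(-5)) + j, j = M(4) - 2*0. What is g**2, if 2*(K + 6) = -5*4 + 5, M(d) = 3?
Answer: 19044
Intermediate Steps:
K = -27/2 (K = -6 + (-5*4 + 5)/2 = -6 + (-20 + 5)/2 = -6 + (1/2)*(-15) = -6 - 15/2 = -27/2 ≈ -13.500)
j = 3 (j = 3 - 2*0 = 3 + 0 = 3)
g = 138 (g = -27*(-5) + 3 = -27/2*(-10) + 3 = 135 + 3 = 138)
g**2 = 138**2 = 19044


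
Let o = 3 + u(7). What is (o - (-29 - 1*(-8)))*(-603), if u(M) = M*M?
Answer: -44019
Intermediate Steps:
u(M) = M²
o = 52 (o = 3 + 7² = 3 + 49 = 52)
(o - (-29 - 1*(-8)))*(-603) = (52 - (-29 - 1*(-8)))*(-603) = (52 - (-29 + 8))*(-603) = (52 - 1*(-21))*(-603) = (52 + 21)*(-603) = 73*(-603) = -44019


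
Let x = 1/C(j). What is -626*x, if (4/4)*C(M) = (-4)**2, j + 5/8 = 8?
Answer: -313/8 ≈ -39.125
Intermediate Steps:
j = 59/8 (j = -5/8 + 8 = 59/8 ≈ 7.3750)
C(M) = 16 (C(M) = (-4)**2 = 16)
x = 1/16 ≈ 0.062500
-626*x = -626*1/16 = -313/8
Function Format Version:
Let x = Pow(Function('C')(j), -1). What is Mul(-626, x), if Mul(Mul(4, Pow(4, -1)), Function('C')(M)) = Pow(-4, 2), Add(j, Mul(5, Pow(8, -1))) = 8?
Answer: Rational(-313, 8) ≈ -39.125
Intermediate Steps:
j = Rational(59, 8) (j = Add(Rational(-5, 8), 8) = Rational(59, 8) ≈ 7.3750)
Function('C')(M) = 16 (Function('C')(M) = Pow(-4, 2) = 16)
x = Rational(1, 16) (x = Pow(16, -1) = Rational(1, 16) ≈ 0.062500)
Mul(-626, x) = Mul(-626, Rational(1, 16)) = Rational(-313, 8)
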